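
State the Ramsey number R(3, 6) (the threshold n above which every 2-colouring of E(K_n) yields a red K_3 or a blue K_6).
R(3, 6) = 18

Lower bound: an explicit 2-colouring of K_{17} (typically a Paley-type or other structured construction) avoids a red K_3 and a blue K_6, showing R(3, 6) > 17.
Upper bound: the simple Erdős–Szekeres recurrence only gives R(3, 6) ≤ 20; the tight bound R(3, 6) ≤ 18 requires a sharper case analysis (or computer search) of 2-colourings of K_{18}.
Hence R(3, 6) = 18.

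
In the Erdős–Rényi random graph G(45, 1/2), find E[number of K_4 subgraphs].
E[# K_4] = C(45, 4) · (1/2)^C(4, 2) = 148995 / 2^6 = 2328.046875

For each 4-subset S of vertices (there are C(45, 4) = 148995 such S), let X_S = 1 if S induces a K_4 (all C(4, 2) = 6 edges present). Then P(X_S = 1) = (1/2)^6 = 1/64. By linearity of expectation, E[# K_4] = C(45, 4) · (1/2)^6 = 148995 / 64 = 2328.046875.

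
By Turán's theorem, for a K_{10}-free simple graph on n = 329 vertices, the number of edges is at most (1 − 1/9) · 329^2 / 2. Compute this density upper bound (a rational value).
Turán density bound = (8/9) · 329^2/2 = 432964/9 ≈ 48107.1111

Turán's theorem: ex(n, K_{r+1}) is achieved by the complete r-partite Turán graph T(n, r) with parts as balanced as possible, and is at most (1 − 1/r) · n^2/2. For r = 9, n = 329: the density bound is (8/9) · 108241/2 = 432964/9 ≈ 48107.1111. The integer-valued extremum is e(T(329, 9)) = 48106, which is strictly less than the density bound 432964/9 since 9 ∤ 329 (the parts of T(329, 9) cannot all be equal).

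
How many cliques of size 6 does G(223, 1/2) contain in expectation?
E[# K_6] = C(223, 6) · (1/2)^C(6, 2) = 159602946217 / 2^15 ≈ 4870695.380157

For each 6-subset S of vertices (there are C(223, 6) = 159602946217 such S), let X_S = 1 if S induces a K_6 (all C(6, 2) = 15 edges present). Then P(X_S = 1) = (1/2)^15 = 1/32768. By linearity of expectation, E[# K_6] = C(223, 6) · (1/2)^15 = 159602946217 / 32768 ≈ 4870695.380157.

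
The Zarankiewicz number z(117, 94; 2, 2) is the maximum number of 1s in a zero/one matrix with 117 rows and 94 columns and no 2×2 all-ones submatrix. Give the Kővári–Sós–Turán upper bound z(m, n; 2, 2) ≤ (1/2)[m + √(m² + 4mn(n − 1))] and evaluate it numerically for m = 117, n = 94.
z(117, 94; 2, 2) ≤ (1/2)[117 + √(117² + 4·117·94·93)] = (1/2)[117 + √4104945] = 1071.5332

Kővári–Sós–Turán: let r_1, ..., r_117 be the row sums and z = Σ r_i the total number of 1s. Each pair of columns can share at most one row with both entries 1 (else a 2×2 all-ones block appears), so Σ_i C(r_i, 2) ≤ C(94, 2) = 4371. By convexity Σ_i C(r_i, 2) ≥ 117·C(z/117, 2) = z(z − 117)/(2·117), giving z² − 117z − 117·94·93 ≤ 0 and hence z ≤ (1/2)[117 + √(13689 + 4·1022814)] = (1/2)[117 + √4104945] ≈ (1/2)(117 + 2026.0664) = 1071.5332.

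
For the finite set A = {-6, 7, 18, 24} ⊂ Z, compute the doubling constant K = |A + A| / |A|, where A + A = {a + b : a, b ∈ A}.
K = |A + A| / |A| = 10/4 = 5/2

Enumerate A + A = {a + b : a, b ∈ A}. With |A| = 4, there are |A|^2 = 16 ordered sum pairs; collecting distinct values, A + A = {-12, 1, 12, 14, 18, 25, 31, 36, 42, 48}, so |A + A| = 10. Thus K = 10/4 = 5/2. For comparison, the minimum possible |A + A| over all 4-element sets is 2·4 − 1 = 7 (so min K = 7/4), attained only by arithmetic progressions.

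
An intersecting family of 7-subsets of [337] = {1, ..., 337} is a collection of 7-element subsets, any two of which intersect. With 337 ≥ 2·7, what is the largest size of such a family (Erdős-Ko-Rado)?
max |F| = C(336, 6) = 1910769787752

The Erdős-Ko-Rado theorem states: for n ≥ 2k, an intersecting family of k-subsets of an n-element set has size at most C(n − 1, k − 1), with equality for 'star' families {A ⊆ [n] : |A| = k, i ∈ A} (fix an element i). For n = 337, k = 7: C(336, 6) = 1910769787752.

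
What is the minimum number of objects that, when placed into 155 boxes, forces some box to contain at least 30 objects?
n = (30 − 1)·155 + 1 = 4496

By the generalised pigeonhole principle, to guarantee some box contains ≥ r objects we need more than (r − 1) · k objects total. Threshold: n = (r − 1) · k + 1. With r = 30 and k = 155: n = 29 · 155 + 1 = 4495 + 1 = 4496. For n = 4495 = 29 · 155, we can put exactly 29 objects in every box, avoiding 30 in any single one — so 4496 is tight.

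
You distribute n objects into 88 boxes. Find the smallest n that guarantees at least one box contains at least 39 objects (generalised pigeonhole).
n = (39 − 1)·88 + 1 = 3345

By the generalised pigeonhole principle, to guarantee some box contains ≥ r objects we need more than (r − 1) · k objects total. Threshold: n = (r − 1) · k + 1. With r = 39 and k = 88: n = 38 · 88 + 1 = 3344 + 1 = 3345. For n = 3344 = 38 · 88, we can put exactly 38 objects in every box, avoiding 39 in any single one — so 3345 is tight.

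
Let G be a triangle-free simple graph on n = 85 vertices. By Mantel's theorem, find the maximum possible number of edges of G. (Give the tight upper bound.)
ex(85, K_3) = ⌊85^2/4⌋ = 1806

Mantel (1907): a triangle-free graph on n vertices has at most ⌊n^2/4⌋ edges, with equality for the complete bipartite graph K_{⌊n/2⌋, ⌈n/2⌉}. For n = 85: ⌊85^2/4⌋ = ⌊7225/4⌋ = 1806. The extremal graph is K_{42, 43}, which has 42·43 = 1806 edges.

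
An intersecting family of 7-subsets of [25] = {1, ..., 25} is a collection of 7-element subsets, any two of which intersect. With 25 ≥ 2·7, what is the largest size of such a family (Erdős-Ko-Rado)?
max |F| = C(24, 6) = 134596

Erdős-Ko-Rado (1961): when n ≥ 2k, max |F| = C(n−1, k−1). The bound is attained by the star {A : i ∈ A} for any fixed i ∈ [n]. Here C(25−1, 7−1) = C(24, 6) = 134596.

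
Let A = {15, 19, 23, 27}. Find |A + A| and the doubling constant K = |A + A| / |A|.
K = |A + A| / |A| = 7/4

Enumerate A + A = {a + b : a, b ∈ A}. With |A| = 4, there are |A|^2 = 16 ordered sum pairs; collecting distinct values, A + A = {30, 34, 38, 42, 46, 50, 54}, so |A + A| = 7. Thus K = 7/4. Here |A + A| = 2|A| − 1 = 7, the minimum possible — so K = 7/4 is minimal, which holds iff A is an arithmetic progression.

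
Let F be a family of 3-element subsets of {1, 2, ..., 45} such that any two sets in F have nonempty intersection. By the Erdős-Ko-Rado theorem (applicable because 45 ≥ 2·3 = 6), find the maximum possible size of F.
max |F| = C(44, 2) = 946

Erdős-Ko-Rado (1961): when n ≥ 2k, max |F| = C(n−1, k−1). The bound is attained by the star {A : i ∈ A} for any fixed i ∈ [n]. Here C(45−1, 3−1) = C(44, 2) = 946.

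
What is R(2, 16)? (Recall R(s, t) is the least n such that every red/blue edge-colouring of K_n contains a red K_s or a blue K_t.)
R(2, 16) = 16

R(2, k) = k for all k ≥ 2: in a 2-colouring of K_k, either some edge is red (a red K_2) or all edges are blue (a blue K_k). And K_{15} coloured all-blue has no blue K_16, so R(2, 16) > 15. Hence R(2, 16) = 16.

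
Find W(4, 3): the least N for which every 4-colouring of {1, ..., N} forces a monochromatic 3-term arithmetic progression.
W(4, 3) = 76

This is a classical value, W(4, 3) = 76, established by combining an explicit 4-colouring of {1, ..., 75} with no monochromatic 3-AP (giving the lower bound W(4, 3) > 75) and a finite case analysis / exhaustive computer search showing every 4-colouring of {1, ..., 76} has such an AP.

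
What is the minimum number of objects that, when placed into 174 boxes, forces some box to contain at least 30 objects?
n = (30 − 1)·174 + 1 = 5047

By the generalised pigeonhole principle, to guarantee some box contains ≥ r objects we need more than (r − 1) · k objects total. Threshold: n = (r − 1) · k + 1. With r = 30 and k = 174: n = 29 · 174 + 1 = 5046 + 1 = 5047. For n = 5046 = 29 · 174, we can put exactly 29 objects in every box, avoiding 30 in any single one — so 5047 is tight.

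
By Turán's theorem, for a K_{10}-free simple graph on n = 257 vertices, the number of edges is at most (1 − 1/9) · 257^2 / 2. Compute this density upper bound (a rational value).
Turán density bound = (8/9) · 257^2/2 = 264196/9 ≈ 29355.1111

Turán's theorem: ex(n, K_{r+1}) is achieved by the complete r-partite Turán graph T(n, r) with parts as balanced as possible, and is at most (1 − 1/r) · n^2/2. For r = 9, n = 257: the density bound is (8/9) · 66049/2 = 264196/9 ≈ 29355.1111. The integer-valued extremum is e(T(257, 9)) = 29354, which is strictly less than the density bound 264196/9 since 9 ∤ 257 (the parts of T(257, 9) cannot all be equal).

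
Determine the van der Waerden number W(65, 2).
W(65, 2) = 65 + 1 = 66

A 2-term AP is any pair of integers, so a monochromatic 2-AP exists iff some colour is used at least twice. With 65 colours, the colouring i ↦ i on {1, ..., 65} uses each colour once, avoiding any monochromatic pair, so W(65, 2) > 65. For {1, ..., 66}, pigeonhole forces two integers of the same colour, which form a monochromatic 2-AP. Hence W(65, 2) = 66.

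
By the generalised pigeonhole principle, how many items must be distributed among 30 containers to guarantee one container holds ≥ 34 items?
n = (34 − 1)·30 + 1 = 991

By the generalised pigeonhole principle, to guarantee some box contains ≥ r objects we need more than (r − 1) · k objects total. Threshold: n = (r − 1) · k + 1. With r = 34 and k = 30: n = 33 · 30 + 1 = 990 + 1 = 991. For n = 990 = 33 · 30, we can put exactly 33 objects in every box, avoiding 34 in any single one — so 991 is tight.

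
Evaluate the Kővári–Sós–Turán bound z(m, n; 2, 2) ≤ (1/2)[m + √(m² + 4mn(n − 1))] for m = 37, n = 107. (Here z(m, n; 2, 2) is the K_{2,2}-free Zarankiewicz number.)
z(37, 107; 2, 2) ≤ (1/2)[37 + √(37² + 4·37·107·106)] = (1/2)[37 + √1679985] = 666.5712

Kővári–Sós–Turán: let r_1, ..., r_37 be the row sums and z = Σ r_i the total number of 1s. Each pair of columns can share at most one row with both entries 1 (else a 2×2 all-ones block appears), so Σ_i C(r_i, 2) ≤ C(107, 2) = 5671. By convexity Σ_i C(r_i, 2) ≥ 37·C(z/37, 2) = z(z − 37)/(2·37), giving z² − 37z − 37·107·106 ≤ 0 and hence z ≤ (1/2)[37 + √(1369 + 4·419654)] = (1/2)[37 + √1679985] ≈ (1/2)(37 + 1296.1424) = 666.5712.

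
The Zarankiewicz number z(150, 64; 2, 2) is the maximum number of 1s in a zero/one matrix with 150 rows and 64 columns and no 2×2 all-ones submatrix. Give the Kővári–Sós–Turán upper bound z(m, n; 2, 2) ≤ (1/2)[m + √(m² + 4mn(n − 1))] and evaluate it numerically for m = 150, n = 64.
z(150, 64; 2, 2) ≤ (1/2)[150 + √(150² + 4·150·64·63)] = (1/2)[150 + √2441700] = 856.297

Kővári–Sós–Turán: let r_1, ..., r_150 be the row sums and z = Σ r_i the total number of 1s. Each pair of columns can share at most one row with both entries 1 (else a 2×2 all-ones block appears), so Σ_i C(r_i, 2) ≤ C(64, 2) = 2016. By convexity Σ_i C(r_i, 2) ≥ 150·C(z/150, 2) = z(z − 150)/(2·150), giving z² − 150z − 150·64·63 ≤ 0 and hence z ≤ (1/2)[150 + √(22500 + 4·604800)] = (1/2)[150 + √2441700] ≈ (1/2)(150 + 1562.594) = 856.297.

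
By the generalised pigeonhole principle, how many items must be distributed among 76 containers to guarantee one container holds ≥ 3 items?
n = (3 − 1)·76 + 1 = 153

By the generalised pigeonhole principle, to guarantee some box contains ≥ r objects we need more than (r − 1) · k objects total. Threshold: n = (r − 1) · k + 1. With r = 3 and k = 76: n = 2 · 76 + 1 = 152 + 1 = 153. For n = 152 = 2 · 76, we can put exactly 2 objects in every box, avoiding 3 in any single one — so 153 is tight.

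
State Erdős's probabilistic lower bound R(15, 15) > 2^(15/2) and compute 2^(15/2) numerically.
2^(15/2) = 181.0193; so R(15, 15) > 181.0193

Colour each edge of K_n uniformly at random with red/blue. The expected number of monochromatic K_15 is C(n, 15) · 2 · 2^(−C(15,2)). If C(n, 15) · 2^(1 − C(15,2)) < 1, then with positive probability no monochromatic K_15 exists, so R(15, 15) > n. The standard estimate C(n, 15) ≤ n^15/15! shows this inequality holds whenever n ≤ 2^(15/2) (since 15! · 2^(C(15,2) − 1) > 2^(15^2/2) ≥ n^15). Hence R(15, 15) > 2^(15/2) = 181.0193.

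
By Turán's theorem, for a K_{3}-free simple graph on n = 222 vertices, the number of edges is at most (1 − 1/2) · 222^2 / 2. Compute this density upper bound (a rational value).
Turán density bound = (1/2) · 222^2/2 = 12321

Turán's theorem: ex(n, K_{r+1}) is achieved by the complete r-partite Turán graph T(n, r) with parts as balanced as possible, and is at most (1 − 1/r) · n^2/2. For r = 2, n = 222: the density bound is (1/2) · 49284/2 = 12321. Since 2 ∣ 222, the Turán graph T(222, 2) has parts of equal size 111, and its edge count e(T(222, 2)) = 12321 attains the density bound exactly.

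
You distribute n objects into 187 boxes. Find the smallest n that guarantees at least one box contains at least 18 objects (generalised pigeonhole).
n = (18 − 1)·187 + 1 = 3180

By the generalised pigeonhole principle, to guarantee some box contains ≥ r objects we need more than (r − 1) · k objects total. Threshold: n = (r − 1) · k + 1. With r = 18 and k = 187: n = 17 · 187 + 1 = 3179 + 1 = 3180. For n = 3179 = 17 · 187, we can put exactly 17 objects in every box, avoiding 18 in any single one — so 3180 is tight.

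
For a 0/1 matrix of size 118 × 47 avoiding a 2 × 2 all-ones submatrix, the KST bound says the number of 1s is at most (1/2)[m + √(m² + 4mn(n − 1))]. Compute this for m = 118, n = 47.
z(118, 47; 2, 2) ≤ (1/2)[118 + √(118² + 4·118·47·46)] = (1/2)[118 + √1034388] = 567.5243

Kővári–Sós–Turán: let r_1, ..., r_118 be the row sums and z = Σ r_i the total number of 1s. Each pair of columns can share at most one row with both entries 1 (else a 2×2 all-ones block appears), so Σ_i C(r_i, 2) ≤ C(47, 2) = 1081. By convexity Σ_i C(r_i, 2) ≥ 118·C(z/118, 2) = z(z − 118)/(2·118), giving z² − 118z − 118·47·46 ≤ 0 and hence z ≤ (1/2)[118 + √(13924 + 4·255116)] = (1/2)[118 + √1034388] ≈ (1/2)(118 + 1017.0487) = 567.5243.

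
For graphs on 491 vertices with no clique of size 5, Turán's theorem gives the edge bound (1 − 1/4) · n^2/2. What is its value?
Turán density bound = (3/4) · 491^2/2 = 723243/8 ≈ 90405.375

Turán's theorem: ex(n, K_{r+1}) is achieved by the complete r-partite Turán graph T(n, r) with parts as balanced as possible, and is at most (1 − 1/r) · n^2/2. For r = 4, n = 491: the density bound is (3/4) · 241081/2 = 723243/8 ≈ 90405.375. The integer-valued extremum is e(T(491, 4)) = 90405, which is strictly less than the density bound 723243/8 since 4 ∤ 491 (the parts of T(491, 4) cannot all be equal).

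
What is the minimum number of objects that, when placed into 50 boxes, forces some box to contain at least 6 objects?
n = (6 − 1)·50 + 1 = 251

By the generalised pigeonhole principle, to guarantee some box contains ≥ r objects we need more than (r − 1) · k objects total. Threshold: n = (r − 1) · k + 1. With r = 6 and k = 50: n = 5 · 50 + 1 = 250 + 1 = 251. For n = 250 = 5 · 50, we can put exactly 5 objects in every box, avoiding 6 in any single one — so 251 is tight.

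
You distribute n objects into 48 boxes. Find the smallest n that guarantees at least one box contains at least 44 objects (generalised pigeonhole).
n = (44 − 1)·48 + 1 = 2065

By the generalised pigeonhole principle, to guarantee some box contains ≥ r objects we need more than (r − 1) · k objects total. Threshold: n = (r − 1) · k + 1. With r = 44 and k = 48: n = 43 · 48 + 1 = 2064 + 1 = 2065. For n = 2064 = 43 · 48, we can put exactly 43 objects in every box, avoiding 44 in any single one — so 2065 is tight.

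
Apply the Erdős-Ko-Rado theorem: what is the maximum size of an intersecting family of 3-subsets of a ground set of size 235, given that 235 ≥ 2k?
max |F| = C(234, 2) = 27261

The Erdős-Ko-Rado theorem states: for n ≥ 2k, an intersecting family of k-subsets of an n-element set has size at most C(n − 1, k − 1), with equality for 'star' families {A ⊆ [n] : |A| = k, i ∈ A} (fix an element i). For n = 235, k = 3: C(234, 2) = 27261.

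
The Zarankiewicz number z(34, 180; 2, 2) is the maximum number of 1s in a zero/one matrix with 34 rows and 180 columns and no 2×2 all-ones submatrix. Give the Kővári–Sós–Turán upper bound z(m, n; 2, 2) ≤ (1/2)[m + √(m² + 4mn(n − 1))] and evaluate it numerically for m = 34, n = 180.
z(34, 180; 2, 2) ≤ (1/2)[34 + √(34² + 4·34·180·179)] = (1/2)[34 + √4383076] = 1063.7899

Kővári–Sós–Turán: let r_1, ..., r_34 be the row sums and z = Σ r_i the total number of 1s. Each pair of columns can share at most one row with both entries 1 (else a 2×2 all-ones block appears), so Σ_i C(r_i, 2) ≤ C(180, 2) = 16110. By convexity Σ_i C(r_i, 2) ≥ 34·C(z/34, 2) = z(z − 34)/(2·34), giving z² − 34z − 34·180·179 ≤ 0 and hence z ≤ (1/2)[34 + √(1156 + 4·1095480)] = (1/2)[34 + √4383076] ≈ (1/2)(34 + 2093.5797) = 1063.7899.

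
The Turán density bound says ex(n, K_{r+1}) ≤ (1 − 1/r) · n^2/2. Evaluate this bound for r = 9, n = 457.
Turán density bound = (8/9) · 457^2/2 = 835396/9 ≈ 92821.7778

Turán's theorem: ex(n, K_{r+1}) is achieved by the complete r-partite Turán graph T(n, r) with parts as balanced as possible, and is at most (1 − 1/r) · n^2/2. For r = 9, n = 457: the density bound is (8/9) · 208849/2 = 835396/9 ≈ 92821.7778. The integer-valued extremum is e(T(457, 9)) = 92821, which is strictly less than the density bound 835396/9 since 9 ∤ 457 (the parts of T(457, 9) cannot all be equal).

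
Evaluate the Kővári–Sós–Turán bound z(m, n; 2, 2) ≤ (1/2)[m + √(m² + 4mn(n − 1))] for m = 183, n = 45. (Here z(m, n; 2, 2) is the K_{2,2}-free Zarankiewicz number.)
z(183, 45; 2, 2) ≤ (1/2)[183 + √(183² + 4·183·45·44)] = (1/2)[183 + √1482849] = 700.3614

Kővári–Sós–Turán: let r_1, ..., r_183 be the row sums and z = Σ r_i the total number of 1s. Each pair of columns can share at most one row with both entries 1 (else a 2×2 all-ones block appears), so Σ_i C(r_i, 2) ≤ C(45, 2) = 990. By convexity Σ_i C(r_i, 2) ≥ 183·C(z/183, 2) = z(z − 183)/(2·183), giving z² − 183z − 183·45·44 ≤ 0 and hence z ≤ (1/2)[183 + √(33489 + 4·362340)] = (1/2)[183 + √1482849] ≈ (1/2)(183 + 1217.7229) = 700.3614.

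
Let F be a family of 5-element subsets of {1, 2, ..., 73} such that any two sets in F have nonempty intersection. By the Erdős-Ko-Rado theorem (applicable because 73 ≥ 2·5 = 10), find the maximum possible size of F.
max |F| = C(72, 4) = 1028790

The Erdős-Ko-Rado theorem states: for n ≥ 2k, an intersecting family of k-subsets of an n-element set has size at most C(n − 1, k − 1), with equality for 'star' families {A ⊆ [n] : |A| = k, i ∈ A} (fix an element i). For n = 73, k = 5: C(72, 4) = 1028790.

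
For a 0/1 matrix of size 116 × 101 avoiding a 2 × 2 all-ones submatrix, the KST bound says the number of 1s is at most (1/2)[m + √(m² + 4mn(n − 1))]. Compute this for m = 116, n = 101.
z(116, 101; 2, 2) ≤ (1/2)[116 + √(116² + 4·116·101·100)] = (1/2)[116 + √4699856] = 1141.9576

Kővári–Sós–Turán: let r_1, ..., r_116 be the row sums and z = Σ r_i the total number of 1s. Each pair of columns can share at most one row with both entries 1 (else a 2×2 all-ones block appears), so Σ_i C(r_i, 2) ≤ C(101, 2) = 5050. By convexity Σ_i C(r_i, 2) ≥ 116·C(z/116, 2) = z(z − 116)/(2·116), giving z² − 116z − 116·101·100 ≤ 0 and hence z ≤ (1/2)[116 + √(13456 + 4·1171600)] = (1/2)[116 + √4699856] ≈ (1/2)(116 + 2167.9151) = 1141.9576.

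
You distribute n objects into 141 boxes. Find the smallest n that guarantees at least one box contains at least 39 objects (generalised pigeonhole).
n = (39 − 1)·141 + 1 = 5359

By the generalised pigeonhole principle, to guarantee some box contains ≥ r objects we need more than (r − 1) · k objects total. Threshold: n = (r − 1) · k + 1. With r = 39 and k = 141: n = 38 · 141 + 1 = 5358 + 1 = 5359. For n = 5358 = 38 · 141, we can put exactly 38 objects in every box, avoiding 39 in any single one — so 5359 is tight.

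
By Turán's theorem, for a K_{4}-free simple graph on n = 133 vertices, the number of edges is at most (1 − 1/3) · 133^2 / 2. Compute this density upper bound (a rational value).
Turán density bound = (2/3) · 133^2/2 = 17689/3 ≈ 5896.3333

Turán's theorem: ex(n, K_{r+1}) is achieved by the complete r-partite Turán graph T(n, r) with parts as balanced as possible, and is at most (1 − 1/r) · n^2/2. For r = 3, n = 133: the density bound is (2/3) · 17689/2 = 17689/3 ≈ 5896.3333. The integer-valued extremum is e(T(133, 3)) = 5896, which is strictly less than the density bound 17689/3 since 3 ∤ 133 (the parts of T(133, 3) cannot all be equal).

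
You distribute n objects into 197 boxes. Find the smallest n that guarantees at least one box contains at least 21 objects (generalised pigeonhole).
n = (21 − 1)·197 + 1 = 3941

By the generalised pigeonhole principle, to guarantee some box contains ≥ r objects we need more than (r − 1) · k objects total. Threshold: n = (r − 1) · k + 1. With r = 21 and k = 197: n = 20 · 197 + 1 = 3940 + 1 = 3941. For n = 3940 = 20 · 197, we can put exactly 20 objects in every box, avoiding 21 in any single one — so 3941 is tight.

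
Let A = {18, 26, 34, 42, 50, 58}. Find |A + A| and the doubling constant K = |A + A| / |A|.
K = |A + A| / |A| = 11/6

Enumerate A + A = {a + b : a, b ∈ A}. With |A| = 6, there are |A|^2 = 36 ordered sum pairs; collecting distinct values, A + A = {36, 44, 52, 60, 68, 76, 84, 92, 100, 108, 116}, so |A + A| = 11. Thus K = 11/6. Here |A + A| = 2|A| − 1 = 11, the minimum possible — so K = 11/6 is minimal, which holds iff A is an arithmetic progression.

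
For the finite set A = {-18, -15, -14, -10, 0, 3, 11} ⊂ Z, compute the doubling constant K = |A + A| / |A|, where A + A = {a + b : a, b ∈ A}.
K = |A + A| / |A| = 25/7

Enumerate A + A = {a + b : a, b ∈ A}. With |A| = 7, there are |A|^2 = 49 ordered sum pairs; collecting distinct values, A + A = {-36, -33, -32, -30, -29, -28, -25, -24, -20, -18, -15, -14, -12, -11, -10, -7, -4, -3, 0, 1, 3, 6, 11, 14, 22}, so |A + A| = 25. Thus K = 25/7. For comparison, the minimum possible |A + A| over all 7-element sets is 2·7 − 1 = 13 (so min K = 13/7), attained only by arithmetic progressions.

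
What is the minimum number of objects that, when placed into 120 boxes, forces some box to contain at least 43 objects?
n = (43 − 1)·120 + 1 = 5041

By the generalised pigeonhole principle, to guarantee some box contains ≥ r objects we need more than (r − 1) · k objects total. Threshold: n = (r − 1) · k + 1. With r = 43 and k = 120: n = 42 · 120 + 1 = 5040 + 1 = 5041. For n = 5040 = 42 · 120, we can put exactly 42 objects in every box, avoiding 43 in any single one — so 5041 is tight.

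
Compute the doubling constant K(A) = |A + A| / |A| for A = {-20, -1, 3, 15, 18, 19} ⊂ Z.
K = |A + A| / |A| = 19/6

Enumerate A + A = {a + b : a, b ∈ A}. With |A| = 6, there are |A|^2 = 36 ordered sum pairs; collecting distinct values, A + A = {-40, -21, -17, -5, -2, -1, 2, 6, 14, 17, 18, 21, 22, 30, 33, 34, 36, 37, 38}, so |A + A| = 19. Thus K = 19/6. For comparison, the minimum possible |A + A| over all 6-element sets is 2·6 − 1 = 11 (so min K = 11/6), attained only by arithmetic progressions.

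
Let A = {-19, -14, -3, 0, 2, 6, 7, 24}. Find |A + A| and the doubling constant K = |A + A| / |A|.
K = |A + A| / |A| = 33/8

Enumerate A + A = {a + b : a, b ∈ A}. With |A| = 8, there are |A|^2 = 64 ordered sum pairs; collecting distinct values, A + A = {-38, -33, -28, -22, -19, -17, -14, -13, -12, -8, -7, -6, -3, -1, 0, 2, 3, 4, 5, 6, 7, 8, 9, 10, 12, 13, 14, 21, 24, 26, 30, 31, 48}, so |A + A| = 33. Thus K = 33/8. For comparison, the minimum possible |A + A| over all 8-element sets is 2·8 − 1 = 15 (so min K = 15/8), attained only by arithmetic progressions.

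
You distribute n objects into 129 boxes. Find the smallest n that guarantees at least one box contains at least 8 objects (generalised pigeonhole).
n = (8 − 1)·129 + 1 = 904

By the generalised pigeonhole principle, to guarantee some box contains ≥ r objects we need more than (r − 1) · k objects total. Threshold: n = (r − 1) · k + 1. With r = 8 and k = 129: n = 7 · 129 + 1 = 903 + 1 = 904. For n = 903 = 7 · 129, we can put exactly 7 objects in every box, avoiding 8 in any single one — so 904 is tight.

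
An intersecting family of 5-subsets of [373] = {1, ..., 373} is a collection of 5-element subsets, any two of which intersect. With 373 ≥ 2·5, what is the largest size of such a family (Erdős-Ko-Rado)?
max |F| = C(372, 4) = 785115765

Erdős-Ko-Rado (1961): when n ≥ 2k, max |F| = C(n−1, k−1). The bound is attained by the star {A : i ∈ A} for any fixed i ∈ [n]. Here C(373−1, 5−1) = C(372, 4) = 785115765.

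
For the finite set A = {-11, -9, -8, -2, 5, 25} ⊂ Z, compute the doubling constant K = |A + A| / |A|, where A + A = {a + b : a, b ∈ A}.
K = |A + A| / |A| = 20/6 = 10/3

Enumerate A + A = {a + b : a, b ∈ A}. With |A| = 6, there are |A|^2 = 36 ordered sum pairs; collecting distinct values, A + A = {-22, -20, -19, -18, -17, -16, -13, -11, -10, -6, -4, -3, 3, 10, 14, 16, 17, 23, 30, 50}, so |A + A| = 20. Thus K = 20/6 = 10/3. For comparison, the minimum possible |A + A| over all 6-element sets is 2·6 − 1 = 11 (so min K = 11/6), attained only by arithmetic progressions.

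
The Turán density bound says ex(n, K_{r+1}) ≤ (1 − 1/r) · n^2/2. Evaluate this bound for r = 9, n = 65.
Turán density bound = (8/9) · 65^2/2 = 16900/9 ≈ 1877.7778

Turán's theorem: ex(n, K_{r+1}) is achieved by the complete r-partite Turán graph T(n, r) with parts as balanced as possible, and is at most (1 − 1/r) · n^2/2. For r = 9, n = 65: the density bound is (8/9) · 4225/2 = 16900/9 ≈ 1877.7778. The integer-valued extremum is e(T(65, 9)) = 1877, which is strictly less than the density bound 16900/9 since 9 ∤ 65 (the parts of T(65, 9) cannot all be equal).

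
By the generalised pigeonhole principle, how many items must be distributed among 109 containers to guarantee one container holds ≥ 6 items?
n = (6 − 1)·109 + 1 = 546

By the generalised pigeonhole principle, to guarantee some box contains ≥ r objects we need more than (r − 1) · k objects total. Threshold: n = (r − 1) · k + 1. With r = 6 and k = 109: n = 5 · 109 + 1 = 545 + 1 = 546. For n = 545 = 5 · 109, we can put exactly 5 objects in every box, avoiding 6 in any single one — so 546 is tight.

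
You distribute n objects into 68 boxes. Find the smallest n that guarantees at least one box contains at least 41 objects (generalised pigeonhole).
n = (41 − 1)·68 + 1 = 2721

By the generalised pigeonhole principle, to guarantee some box contains ≥ r objects we need more than (r − 1) · k objects total. Threshold: n = (r − 1) · k + 1. With r = 41 and k = 68: n = 40 · 68 + 1 = 2720 + 1 = 2721. For n = 2720 = 40 · 68, we can put exactly 40 objects in every box, avoiding 41 in any single one — so 2721 is tight.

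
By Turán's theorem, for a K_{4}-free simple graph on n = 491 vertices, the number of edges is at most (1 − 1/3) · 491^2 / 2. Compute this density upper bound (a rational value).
Turán density bound = (2/3) · 491^2/2 = 241081/3 ≈ 80360.3333

Turán's theorem: ex(n, K_{r+1}) is achieved by the complete r-partite Turán graph T(n, r) with parts as balanced as possible, and is at most (1 − 1/r) · n^2/2. For r = 3, n = 491: the density bound is (2/3) · 241081/2 = 241081/3 ≈ 80360.3333. The integer-valued extremum is e(T(491, 3)) = 80360, which is strictly less than the density bound 241081/3 since 3 ∤ 491 (the parts of T(491, 3) cannot all be equal).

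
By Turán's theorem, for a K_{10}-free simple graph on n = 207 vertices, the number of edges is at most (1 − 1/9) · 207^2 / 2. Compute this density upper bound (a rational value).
Turán density bound = (8/9) · 207^2/2 = 19044

Turán's theorem: ex(n, K_{r+1}) is achieved by the complete r-partite Turán graph T(n, r) with parts as balanced as possible, and is at most (1 − 1/r) · n^2/2. For r = 9, n = 207: the density bound is (8/9) · 42849/2 = 19044. Since 9 ∣ 207, the Turán graph T(207, 9) has parts of equal size 23, and its edge count e(T(207, 9)) = 19044 attains the density bound exactly.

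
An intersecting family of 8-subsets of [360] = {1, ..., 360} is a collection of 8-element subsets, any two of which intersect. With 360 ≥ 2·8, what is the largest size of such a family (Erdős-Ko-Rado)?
max |F| = C(359, 7) = 143771059536281

The Erdős-Ko-Rado theorem states: for n ≥ 2k, an intersecting family of k-subsets of an n-element set has size at most C(n − 1, k − 1), with equality for 'star' families {A ⊆ [n] : |A| = k, i ∈ A} (fix an element i). For n = 360, k = 8: C(359, 7) = 143771059536281.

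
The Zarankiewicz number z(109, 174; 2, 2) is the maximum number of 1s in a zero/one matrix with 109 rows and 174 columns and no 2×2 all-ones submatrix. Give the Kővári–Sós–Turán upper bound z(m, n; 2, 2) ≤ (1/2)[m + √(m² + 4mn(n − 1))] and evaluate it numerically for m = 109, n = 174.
z(109, 174; 2, 2) ≤ (1/2)[109 + √(109² + 4·109·174·173)] = (1/2)[109 + √13136353] = 1866.7054

Kővári–Sós–Turán: let r_1, ..., r_109 be the row sums and z = Σ r_i the total number of 1s. Each pair of columns can share at most one row with both entries 1 (else a 2×2 all-ones block appears), so Σ_i C(r_i, 2) ≤ C(174, 2) = 15051. By convexity Σ_i C(r_i, 2) ≥ 109·C(z/109, 2) = z(z − 109)/(2·109), giving z² − 109z − 109·174·173 ≤ 0 and hence z ≤ (1/2)[109 + √(11881 + 4·3281118)] = (1/2)[109 + √13136353] ≈ (1/2)(109 + 3624.4107) = 1866.7054.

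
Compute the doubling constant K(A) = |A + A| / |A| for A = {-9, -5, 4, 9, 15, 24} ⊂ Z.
K = |A + A| / |A| = 20/6 = 10/3

Enumerate A + A = {a + b : a, b ∈ A}. With |A| = 6, there are |A|^2 = 36 ordered sum pairs; collecting distinct values, A + A = {-18, -14, -10, -5, -1, 0, 4, 6, 8, 10, 13, 15, 18, 19, 24, 28, 30, 33, 39, 48}, so |A + A| = 20. Thus K = 20/6 = 10/3. For comparison, the minimum possible |A + A| over all 6-element sets is 2·6 − 1 = 11 (so min K = 11/6), attained only by arithmetic progressions.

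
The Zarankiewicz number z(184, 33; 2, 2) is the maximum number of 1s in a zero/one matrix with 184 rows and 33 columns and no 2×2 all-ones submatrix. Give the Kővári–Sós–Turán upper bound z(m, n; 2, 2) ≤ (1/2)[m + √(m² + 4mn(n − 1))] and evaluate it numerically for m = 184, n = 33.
z(184, 33; 2, 2) ≤ (1/2)[184 + √(184² + 4·184·33·32)] = (1/2)[184 + √811072] = 542.2977

Kővári–Sós–Turán: let r_1, ..., r_184 be the row sums and z = Σ r_i the total number of 1s. Each pair of columns can share at most one row with both entries 1 (else a 2×2 all-ones block appears), so Σ_i C(r_i, 2) ≤ C(33, 2) = 528. By convexity Σ_i C(r_i, 2) ≥ 184·C(z/184, 2) = z(z − 184)/(2·184), giving z² − 184z − 184·33·32 ≤ 0 and hence z ≤ (1/2)[184 + √(33856 + 4·194304)] = (1/2)[184 + √811072] ≈ (1/2)(184 + 900.5954) = 542.2977.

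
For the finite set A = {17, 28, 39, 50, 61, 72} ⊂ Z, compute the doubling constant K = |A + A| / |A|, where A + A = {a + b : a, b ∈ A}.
K = |A + A| / |A| = 11/6

Enumerate A + A = {a + b : a, b ∈ A}. With |A| = 6, there are |A|^2 = 36 ordered sum pairs; collecting distinct values, A + A = {34, 45, 56, 67, 78, 89, 100, 111, 122, 133, 144}, so |A + A| = 11. Thus K = 11/6. Here |A + A| = 2|A| − 1 = 11, the minimum possible — so K = 11/6 is minimal, which holds iff A is an arithmetic progression.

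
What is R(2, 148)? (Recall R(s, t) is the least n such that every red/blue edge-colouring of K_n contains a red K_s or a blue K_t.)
R(2, 148) = 148

R(2, k) = k for all k ≥ 2: in a 2-colouring of K_k, either some edge is red (a red K_2) or all edges are blue (a blue K_k). And K_{147} coloured all-blue has no blue K_148, so R(2, 148) > 147. Hence R(2, 148) = 148.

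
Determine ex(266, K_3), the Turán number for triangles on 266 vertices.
ex(266, K_3) = ⌊266^2/4⌋ = 17689

Mantel (1907): a triangle-free graph on n vertices has at most ⌊n^2/4⌋ edges, with equality for the complete bipartite graph K_{⌊n/2⌋, ⌈n/2⌉}. For n = 266: ⌊266^2/4⌋ = ⌊70756/4⌋ = 17689. The extremal graph is K_{133, 133}, which has 133·133 = 17689 edges.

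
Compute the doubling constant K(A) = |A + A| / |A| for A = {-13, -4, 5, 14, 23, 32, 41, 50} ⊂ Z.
K = |A + A| / |A| = 15/8

Enumerate A + A = {a + b : a, b ∈ A}. With |A| = 8, there are |A|^2 = 64 ordered sum pairs; collecting distinct values, A + A = {-26, -17, -8, 1, 10, 19, 28, 37, 46, 55, 64, 73, 82, 91, 100}, so |A + A| = 15. Thus K = 15/8. Here |A + A| = 2|A| − 1 = 15, the minimum possible — so K = 15/8 is minimal, which holds iff A is an arithmetic progression.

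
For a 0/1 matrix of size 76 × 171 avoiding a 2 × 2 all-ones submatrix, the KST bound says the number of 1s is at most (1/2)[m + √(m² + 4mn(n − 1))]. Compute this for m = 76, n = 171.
z(76, 171; 2, 2) ≤ (1/2)[76 + √(76² + 4·76·171·170)] = (1/2)[76 + √8843056] = 1524.8638

Kővári–Sós–Turán: let r_1, ..., r_76 be the row sums and z = Σ r_i the total number of 1s. Each pair of columns can share at most one row with both entries 1 (else a 2×2 all-ones block appears), so Σ_i C(r_i, 2) ≤ C(171, 2) = 14535. By convexity Σ_i C(r_i, 2) ≥ 76·C(z/76, 2) = z(z − 76)/(2·76), giving z² − 76z − 76·171·170 ≤ 0 and hence z ≤ (1/2)[76 + √(5776 + 4·2209320)] = (1/2)[76 + √8843056] ≈ (1/2)(76 + 2973.7276) = 1524.8638.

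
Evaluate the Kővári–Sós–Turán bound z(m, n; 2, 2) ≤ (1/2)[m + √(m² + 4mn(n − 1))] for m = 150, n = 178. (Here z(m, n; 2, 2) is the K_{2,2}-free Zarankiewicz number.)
z(150, 178; 2, 2) ≤ (1/2)[150 + √(150² + 4·150·178·177)] = (1/2)[150 + √18926100] = 2250.2069

Kővári–Sós–Turán: let r_1, ..., r_150 be the row sums and z = Σ r_i the total number of 1s. Each pair of columns can share at most one row with both entries 1 (else a 2×2 all-ones block appears), so Σ_i C(r_i, 2) ≤ C(178, 2) = 15753. By convexity Σ_i C(r_i, 2) ≥ 150·C(z/150, 2) = z(z − 150)/(2·150), giving z² − 150z − 150·178·177 ≤ 0 and hence z ≤ (1/2)[150 + √(22500 + 4·4725900)] = (1/2)[150 + √18926100] ≈ (1/2)(150 + 4350.4138) = 2250.2069.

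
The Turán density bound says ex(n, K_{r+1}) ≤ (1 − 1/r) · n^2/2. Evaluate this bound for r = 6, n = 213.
Turán density bound = (5/6) · 213^2/2 = 75615/4 ≈ 18903.75

Turán's theorem: ex(n, K_{r+1}) is achieved by the complete r-partite Turán graph T(n, r) with parts as balanced as possible, and is at most (1 − 1/r) · n^2/2. For r = 6, n = 213: the density bound is (5/6) · 45369/2 = 75615/4 ≈ 18903.75. The integer-valued extremum is e(T(213, 6)) = 18903, which is strictly less than the density bound 75615/4 since 6 ∤ 213 (the parts of T(213, 6) cannot all be equal).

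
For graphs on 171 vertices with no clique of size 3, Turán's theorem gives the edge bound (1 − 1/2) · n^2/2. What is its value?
Turán density bound = (1/2) · 171^2/2 = 29241/4 ≈ 7310.25

Turán's theorem: ex(n, K_{r+1}) is achieved by the complete r-partite Turán graph T(n, r) with parts as balanced as possible, and is at most (1 − 1/r) · n^2/2. For r = 2, n = 171: the density bound is (1/2) · 29241/2 = 29241/4 ≈ 7310.25. The integer-valued extremum is e(T(171, 2)) = 7310, which is strictly less than the density bound 29241/4 since 2 ∤ 171 (the parts of T(171, 2) cannot all be equal).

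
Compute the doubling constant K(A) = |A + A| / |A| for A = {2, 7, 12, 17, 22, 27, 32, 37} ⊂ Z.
K = |A + A| / |A| = 15/8

Enumerate A + A = {a + b : a, b ∈ A}. With |A| = 8, there are |A|^2 = 64 ordered sum pairs; collecting distinct values, A + A = {4, 9, 14, 19, 24, 29, 34, 39, 44, 49, 54, 59, 64, 69, 74}, so |A + A| = 15. Thus K = 15/8. Here |A + A| = 2|A| − 1 = 15, the minimum possible — so K = 15/8 is minimal, which holds iff A is an arithmetic progression.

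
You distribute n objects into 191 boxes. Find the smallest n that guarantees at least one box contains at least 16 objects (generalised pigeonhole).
n = (16 − 1)·191 + 1 = 2866

By the generalised pigeonhole principle, to guarantee some box contains ≥ r objects we need more than (r − 1) · k objects total. Threshold: n = (r − 1) · k + 1. With r = 16 and k = 191: n = 15 · 191 + 1 = 2865 + 1 = 2866. For n = 2865 = 15 · 191, we can put exactly 15 objects in every box, avoiding 16 in any single one — so 2866 is tight.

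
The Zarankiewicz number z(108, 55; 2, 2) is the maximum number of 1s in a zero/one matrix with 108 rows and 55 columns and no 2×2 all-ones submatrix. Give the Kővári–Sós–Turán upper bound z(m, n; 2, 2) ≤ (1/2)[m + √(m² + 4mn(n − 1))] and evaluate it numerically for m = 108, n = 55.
z(108, 55; 2, 2) ≤ (1/2)[108 + √(108² + 4·108·55·54)] = (1/2)[108 + √1294704] = 622.9253

Kővári–Sós–Turán: let r_1, ..., r_108 be the row sums and z = Σ r_i the total number of 1s. Each pair of columns can share at most one row with both entries 1 (else a 2×2 all-ones block appears), so Σ_i C(r_i, 2) ≤ C(55, 2) = 1485. By convexity Σ_i C(r_i, 2) ≥ 108·C(z/108, 2) = z(z − 108)/(2·108), giving z² − 108z − 108·55·54 ≤ 0 and hence z ≤ (1/2)[108 + √(11664 + 4·320760)] = (1/2)[108 + √1294704] ≈ (1/2)(108 + 1137.8506) = 622.9253.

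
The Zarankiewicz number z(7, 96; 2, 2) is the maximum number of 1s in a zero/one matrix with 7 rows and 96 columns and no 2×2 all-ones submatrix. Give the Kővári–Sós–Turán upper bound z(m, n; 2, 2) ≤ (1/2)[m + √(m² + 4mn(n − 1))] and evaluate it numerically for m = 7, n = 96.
z(7, 96; 2, 2) ≤ (1/2)[7 + √(7² + 4·7·96·95)] = (1/2)[7 + √255409] = 256.19

Kővári–Sós–Turán: let r_1, ..., r_7 be the row sums and z = Σ r_i the total number of 1s. Each pair of columns can share at most one row with both entries 1 (else a 2×2 all-ones block appears), so Σ_i C(r_i, 2) ≤ C(96, 2) = 4560. By convexity Σ_i C(r_i, 2) ≥ 7·C(z/7, 2) = z(z − 7)/(2·7), giving z² − 7z − 7·96·95 ≤ 0 and hence z ≤ (1/2)[7 + √(49 + 4·63840)] = (1/2)[7 + √255409] ≈ (1/2)(7 + 505.3801) = 256.19.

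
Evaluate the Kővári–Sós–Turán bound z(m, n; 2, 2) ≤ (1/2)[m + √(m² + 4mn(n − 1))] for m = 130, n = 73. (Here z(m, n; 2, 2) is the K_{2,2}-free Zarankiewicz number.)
z(130, 73; 2, 2) ≤ (1/2)[130 + √(130² + 4·130·73·72)] = (1/2)[130 + √2750020] = 894.1592

Kővári–Sós–Turán: let r_1, ..., r_130 be the row sums and z = Σ r_i the total number of 1s. Each pair of columns can share at most one row with both entries 1 (else a 2×2 all-ones block appears), so Σ_i C(r_i, 2) ≤ C(73, 2) = 2628. By convexity Σ_i C(r_i, 2) ≥ 130·C(z/130, 2) = z(z − 130)/(2·130), giving z² − 130z − 130·73·72 ≤ 0 and hence z ≤ (1/2)[130 + √(16900 + 4·683280)] = (1/2)[130 + √2750020] ≈ (1/2)(130 + 1658.3184) = 894.1592.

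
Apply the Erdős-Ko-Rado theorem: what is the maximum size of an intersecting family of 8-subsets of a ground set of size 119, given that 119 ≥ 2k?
max |F| = C(118, 7) = 52722315984

Erdős-Ko-Rado (1961): when n ≥ 2k, max |F| = C(n−1, k−1). The bound is attained by the star {A : i ∈ A} for any fixed i ∈ [n]. Here C(119−1, 8−1) = C(118, 7) = 52722315984.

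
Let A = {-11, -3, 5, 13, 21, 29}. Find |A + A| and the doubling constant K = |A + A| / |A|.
K = |A + A| / |A| = 11/6

Enumerate A + A = {a + b : a, b ∈ A}. With |A| = 6, there are |A|^2 = 36 ordered sum pairs; collecting distinct values, A + A = {-22, -14, -6, 2, 10, 18, 26, 34, 42, 50, 58}, so |A + A| = 11. Thus K = 11/6. Here |A + A| = 2|A| − 1 = 11, the minimum possible — so K = 11/6 is minimal, which holds iff A is an arithmetic progression.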